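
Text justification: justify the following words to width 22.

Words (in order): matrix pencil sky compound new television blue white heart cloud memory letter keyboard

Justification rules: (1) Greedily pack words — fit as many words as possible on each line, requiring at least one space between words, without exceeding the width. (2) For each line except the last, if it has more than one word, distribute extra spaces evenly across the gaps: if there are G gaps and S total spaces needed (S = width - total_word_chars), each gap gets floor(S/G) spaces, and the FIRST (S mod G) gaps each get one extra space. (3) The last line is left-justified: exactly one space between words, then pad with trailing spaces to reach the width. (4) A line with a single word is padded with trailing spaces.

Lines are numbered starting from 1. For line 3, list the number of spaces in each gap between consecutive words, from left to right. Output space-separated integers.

Answer: 2 1

Derivation:
Line 1: ['matrix', 'pencil', 'sky'] (min_width=17, slack=5)
Line 2: ['compound', 'new'] (min_width=12, slack=10)
Line 3: ['television', 'blue', 'white'] (min_width=21, slack=1)
Line 4: ['heart', 'cloud', 'memory'] (min_width=18, slack=4)
Line 5: ['letter', 'keyboard'] (min_width=15, slack=7)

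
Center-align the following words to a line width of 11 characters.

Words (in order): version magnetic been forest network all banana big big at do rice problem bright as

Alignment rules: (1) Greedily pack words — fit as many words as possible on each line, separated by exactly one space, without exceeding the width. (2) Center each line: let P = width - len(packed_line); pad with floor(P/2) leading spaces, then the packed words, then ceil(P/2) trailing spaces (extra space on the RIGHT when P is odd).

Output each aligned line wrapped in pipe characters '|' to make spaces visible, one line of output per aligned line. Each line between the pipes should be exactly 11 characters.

Answer: |  version  |
| magnetic  |
|been forest|
|network all|
|banana big |
| big at do |
|   rice    |
|  problem  |
| bright as |

Derivation:
Line 1: ['version'] (min_width=7, slack=4)
Line 2: ['magnetic'] (min_width=8, slack=3)
Line 3: ['been', 'forest'] (min_width=11, slack=0)
Line 4: ['network', 'all'] (min_width=11, slack=0)
Line 5: ['banana', 'big'] (min_width=10, slack=1)
Line 6: ['big', 'at', 'do'] (min_width=9, slack=2)
Line 7: ['rice'] (min_width=4, slack=7)
Line 8: ['problem'] (min_width=7, slack=4)
Line 9: ['bright', 'as'] (min_width=9, slack=2)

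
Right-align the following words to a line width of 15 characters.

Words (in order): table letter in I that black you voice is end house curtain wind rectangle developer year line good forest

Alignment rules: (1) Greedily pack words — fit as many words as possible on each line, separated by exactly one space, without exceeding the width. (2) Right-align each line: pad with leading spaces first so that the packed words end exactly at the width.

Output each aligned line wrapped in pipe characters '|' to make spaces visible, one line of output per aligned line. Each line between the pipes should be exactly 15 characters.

Answer: |table letter in|
|   I that black|
|   you voice is|
|      end house|
|   curtain wind|
|      rectangle|
| developer year|
|      line good|
|         forest|

Derivation:
Line 1: ['table', 'letter', 'in'] (min_width=15, slack=0)
Line 2: ['I', 'that', 'black'] (min_width=12, slack=3)
Line 3: ['you', 'voice', 'is'] (min_width=12, slack=3)
Line 4: ['end', 'house'] (min_width=9, slack=6)
Line 5: ['curtain', 'wind'] (min_width=12, slack=3)
Line 6: ['rectangle'] (min_width=9, slack=6)
Line 7: ['developer', 'year'] (min_width=14, slack=1)
Line 8: ['line', 'good'] (min_width=9, slack=6)
Line 9: ['forest'] (min_width=6, slack=9)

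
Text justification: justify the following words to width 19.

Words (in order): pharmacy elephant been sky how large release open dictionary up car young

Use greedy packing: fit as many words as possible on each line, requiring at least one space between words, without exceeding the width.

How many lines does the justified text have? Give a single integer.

Answer: 5

Derivation:
Line 1: ['pharmacy', 'elephant'] (min_width=17, slack=2)
Line 2: ['been', 'sky', 'how', 'large'] (min_width=18, slack=1)
Line 3: ['release', 'open'] (min_width=12, slack=7)
Line 4: ['dictionary', 'up', 'car'] (min_width=17, slack=2)
Line 5: ['young'] (min_width=5, slack=14)
Total lines: 5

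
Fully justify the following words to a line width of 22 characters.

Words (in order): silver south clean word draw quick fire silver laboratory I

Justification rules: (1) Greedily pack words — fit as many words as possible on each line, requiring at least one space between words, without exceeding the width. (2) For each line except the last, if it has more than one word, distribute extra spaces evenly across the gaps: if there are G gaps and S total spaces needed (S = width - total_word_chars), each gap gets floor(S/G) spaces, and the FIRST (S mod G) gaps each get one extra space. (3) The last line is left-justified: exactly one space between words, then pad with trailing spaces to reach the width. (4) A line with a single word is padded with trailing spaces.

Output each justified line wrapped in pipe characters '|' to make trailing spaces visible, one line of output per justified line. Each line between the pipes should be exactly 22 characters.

Line 1: ['silver', 'south', 'clean'] (min_width=18, slack=4)
Line 2: ['word', 'draw', 'quick', 'fire'] (min_width=20, slack=2)
Line 3: ['silver', 'laboratory', 'I'] (min_width=19, slack=3)

Answer: |silver   south   clean|
|word  draw  quick fire|
|silver laboratory I   |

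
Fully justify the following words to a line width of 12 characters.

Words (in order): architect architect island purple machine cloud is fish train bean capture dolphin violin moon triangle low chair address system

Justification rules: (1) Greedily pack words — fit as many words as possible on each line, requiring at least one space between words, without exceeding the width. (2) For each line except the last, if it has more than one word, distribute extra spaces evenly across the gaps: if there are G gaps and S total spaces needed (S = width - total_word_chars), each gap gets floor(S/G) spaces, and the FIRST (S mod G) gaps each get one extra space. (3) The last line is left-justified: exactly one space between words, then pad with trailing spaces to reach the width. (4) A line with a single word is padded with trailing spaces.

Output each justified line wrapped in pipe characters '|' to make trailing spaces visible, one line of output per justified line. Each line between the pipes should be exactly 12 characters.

Line 1: ['architect'] (min_width=9, slack=3)
Line 2: ['architect'] (min_width=9, slack=3)
Line 3: ['island'] (min_width=6, slack=6)
Line 4: ['purple'] (min_width=6, slack=6)
Line 5: ['machine'] (min_width=7, slack=5)
Line 6: ['cloud', 'is'] (min_width=8, slack=4)
Line 7: ['fish', 'train'] (min_width=10, slack=2)
Line 8: ['bean', 'capture'] (min_width=12, slack=0)
Line 9: ['dolphin'] (min_width=7, slack=5)
Line 10: ['violin', 'moon'] (min_width=11, slack=1)
Line 11: ['triangle', 'low'] (min_width=12, slack=0)
Line 12: ['chair'] (min_width=5, slack=7)
Line 13: ['address'] (min_width=7, slack=5)
Line 14: ['system'] (min_width=6, slack=6)

Answer: |architect   |
|architect   |
|island      |
|purple      |
|machine     |
|cloud     is|
|fish   train|
|bean capture|
|dolphin     |
|violin  moon|
|triangle low|
|chair       |
|address     |
|system      |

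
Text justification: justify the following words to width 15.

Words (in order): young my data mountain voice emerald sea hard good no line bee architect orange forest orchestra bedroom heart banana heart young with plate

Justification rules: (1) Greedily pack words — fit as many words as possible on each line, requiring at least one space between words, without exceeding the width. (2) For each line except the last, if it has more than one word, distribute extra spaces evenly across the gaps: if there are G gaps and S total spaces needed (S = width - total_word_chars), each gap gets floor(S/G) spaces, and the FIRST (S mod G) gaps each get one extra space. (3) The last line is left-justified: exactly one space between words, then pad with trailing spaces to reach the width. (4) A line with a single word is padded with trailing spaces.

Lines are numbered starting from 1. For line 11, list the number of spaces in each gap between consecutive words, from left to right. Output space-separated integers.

Answer: 6

Derivation:
Line 1: ['young', 'my', 'data'] (min_width=13, slack=2)
Line 2: ['mountain', 'voice'] (min_width=14, slack=1)
Line 3: ['emerald', 'sea'] (min_width=11, slack=4)
Line 4: ['hard', 'good', 'no'] (min_width=12, slack=3)
Line 5: ['line', 'bee'] (min_width=8, slack=7)
Line 6: ['architect'] (min_width=9, slack=6)
Line 7: ['orange', 'forest'] (min_width=13, slack=2)
Line 8: ['orchestra'] (min_width=9, slack=6)
Line 9: ['bedroom', 'heart'] (min_width=13, slack=2)
Line 10: ['banana', 'heart'] (min_width=12, slack=3)
Line 11: ['young', 'with'] (min_width=10, slack=5)
Line 12: ['plate'] (min_width=5, slack=10)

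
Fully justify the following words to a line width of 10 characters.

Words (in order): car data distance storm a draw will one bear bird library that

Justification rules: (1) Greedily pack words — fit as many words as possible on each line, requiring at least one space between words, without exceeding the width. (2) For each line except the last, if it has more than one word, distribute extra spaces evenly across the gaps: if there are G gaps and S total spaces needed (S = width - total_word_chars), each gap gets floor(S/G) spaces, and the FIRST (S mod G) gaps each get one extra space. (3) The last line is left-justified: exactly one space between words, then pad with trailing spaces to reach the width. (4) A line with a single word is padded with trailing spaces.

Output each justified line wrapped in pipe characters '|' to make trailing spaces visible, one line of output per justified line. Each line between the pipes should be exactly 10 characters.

Line 1: ['car', 'data'] (min_width=8, slack=2)
Line 2: ['distance'] (min_width=8, slack=2)
Line 3: ['storm', 'a'] (min_width=7, slack=3)
Line 4: ['draw', 'will'] (min_width=9, slack=1)
Line 5: ['one', 'bear'] (min_width=8, slack=2)
Line 6: ['bird'] (min_width=4, slack=6)
Line 7: ['library'] (min_width=7, slack=3)
Line 8: ['that'] (min_width=4, slack=6)

Answer: |car   data|
|distance  |
|storm    a|
|draw  will|
|one   bear|
|bird      |
|library   |
|that      |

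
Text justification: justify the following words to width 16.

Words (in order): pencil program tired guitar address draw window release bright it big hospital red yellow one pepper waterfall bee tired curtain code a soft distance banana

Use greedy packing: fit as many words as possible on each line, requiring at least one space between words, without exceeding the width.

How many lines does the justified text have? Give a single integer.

Answer: 12

Derivation:
Line 1: ['pencil', 'program'] (min_width=14, slack=2)
Line 2: ['tired', 'guitar'] (min_width=12, slack=4)
Line 3: ['address', 'draw'] (min_width=12, slack=4)
Line 4: ['window', 'release'] (min_width=14, slack=2)
Line 5: ['bright', 'it', 'big'] (min_width=13, slack=3)
Line 6: ['hospital', 'red'] (min_width=12, slack=4)
Line 7: ['yellow', 'one'] (min_width=10, slack=6)
Line 8: ['pepper', 'waterfall'] (min_width=16, slack=0)
Line 9: ['bee', 'tired'] (min_width=9, slack=7)
Line 10: ['curtain', 'code', 'a'] (min_width=14, slack=2)
Line 11: ['soft', 'distance'] (min_width=13, slack=3)
Line 12: ['banana'] (min_width=6, slack=10)
Total lines: 12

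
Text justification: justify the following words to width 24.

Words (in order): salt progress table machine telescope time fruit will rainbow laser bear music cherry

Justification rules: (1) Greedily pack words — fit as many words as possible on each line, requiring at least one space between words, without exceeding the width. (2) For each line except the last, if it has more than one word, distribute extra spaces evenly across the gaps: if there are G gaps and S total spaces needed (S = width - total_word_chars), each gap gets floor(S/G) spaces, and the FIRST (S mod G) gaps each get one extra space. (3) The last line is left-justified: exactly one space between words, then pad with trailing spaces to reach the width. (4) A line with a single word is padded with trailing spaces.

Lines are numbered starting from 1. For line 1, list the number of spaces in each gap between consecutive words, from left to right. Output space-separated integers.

Line 1: ['salt', 'progress', 'table'] (min_width=19, slack=5)
Line 2: ['machine', 'telescope', 'time'] (min_width=22, slack=2)
Line 3: ['fruit', 'will', 'rainbow', 'laser'] (min_width=24, slack=0)
Line 4: ['bear', 'music', 'cherry'] (min_width=17, slack=7)

Answer: 4 3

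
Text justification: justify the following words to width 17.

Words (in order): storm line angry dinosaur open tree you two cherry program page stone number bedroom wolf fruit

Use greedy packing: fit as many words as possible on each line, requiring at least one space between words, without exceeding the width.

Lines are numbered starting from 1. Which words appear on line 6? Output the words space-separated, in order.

Line 1: ['storm', 'line', 'angry'] (min_width=16, slack=1)
Line 2: ['dinosaur', 'open'] (min_width=13, slack=4)
Line 3: ['tree', 'you', 'two'] (min_width=12, slack=5)
Line 4: ['cherry', 'program'] (min_width=14, slack=3)
Line 5: ['page', 'stone', 'number'] (min_width=17, slack=0)
Line 6: ['bedroom', 'wolf'] (min_width=12, slack=5)
Line 7: ['fruit'] (min_width=5, slack=12)

Answer: bedroom wolf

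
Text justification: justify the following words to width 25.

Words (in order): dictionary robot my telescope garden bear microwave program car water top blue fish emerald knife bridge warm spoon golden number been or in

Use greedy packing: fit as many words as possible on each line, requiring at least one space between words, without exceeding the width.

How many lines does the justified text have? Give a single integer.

Line 1: ['dictionary', 'robot', 'my'] (min_width=19, slack=6)
Line 2: ['telescope', 'garden', 'bear'] (min_width=21, slack=4)
Line 3: ['microwave', 'program', 'car'] (min_width=21, slack=4)
Line 4: ['water', 'top', 'blue', 'fish'] (min_width=19, slack=6)
Line 5: ['emerald', 'knife', 'bridge', 'warm'] (min_width=25, slack=0)
Line 6: ['spoon', 'golden', 'number', 'been'] (min_width=24, slack=1)
Line 7: ['or', 'in'] (min_width=5, slack=20)
Total lines: 7

Answer: 7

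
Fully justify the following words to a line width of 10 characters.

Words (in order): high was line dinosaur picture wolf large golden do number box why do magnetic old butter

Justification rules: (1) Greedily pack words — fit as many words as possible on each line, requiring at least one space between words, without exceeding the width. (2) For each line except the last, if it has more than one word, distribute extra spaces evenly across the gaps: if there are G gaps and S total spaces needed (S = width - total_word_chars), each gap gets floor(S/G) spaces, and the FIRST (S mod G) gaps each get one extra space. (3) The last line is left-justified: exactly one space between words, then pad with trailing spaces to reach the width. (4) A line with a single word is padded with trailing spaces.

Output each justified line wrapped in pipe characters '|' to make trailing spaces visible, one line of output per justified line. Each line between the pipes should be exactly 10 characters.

Line 1: ['high', 'was'] (min_width=8, slack=2)
Line 2: ['line'] (min_width=4, slack=6)
Line 3: ['dinosaur'] (min_width=8, slack=2)
Line 4: ['picture'] (min_width=7, slack=3)
Line 5: ['wolf', 'large'] (min_width=10, slack=0)
Line 6: ['golden', 'do'] (min_width=9, slack=1)
Line 7: ['number', 'box'] (min_width=10, slack=0)
Line 8: ['why', 'do'] (min_width=6, slack=4)
Line 9: ['magnetic'] (min_width=8, slack=2)
Line 10: ['old', 'butter'] (min_width=10, slack=0)

Answer: |high   was|
|line      |
|dinosaur  |
|picture   |
|wolf large|
|golden  do|
|number box|
|why     do|
|magnetic  |
|old butter|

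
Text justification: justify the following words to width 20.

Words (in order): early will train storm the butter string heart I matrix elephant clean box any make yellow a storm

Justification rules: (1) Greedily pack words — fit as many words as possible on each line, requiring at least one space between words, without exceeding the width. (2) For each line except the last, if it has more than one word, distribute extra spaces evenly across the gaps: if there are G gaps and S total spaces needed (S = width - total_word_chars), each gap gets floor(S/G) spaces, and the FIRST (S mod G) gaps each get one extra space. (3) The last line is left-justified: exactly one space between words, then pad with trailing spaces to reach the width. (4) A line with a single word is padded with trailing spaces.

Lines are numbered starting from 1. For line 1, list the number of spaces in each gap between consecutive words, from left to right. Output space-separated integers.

Answer: 3 3

Derivation:
Line 1: ['early', 'will', 'train'] (min_width=16, slack=4)
Line 2: ['storm', 'the', 'butter'] (min_width=16, slack=4)
Line 3: ['string', 'heart', 'I'] (min_width=14, slack=6)
Line 4: ['matrix', 'elephant'] (min_width=15, slack=5)
Line 5: ['clean', 'box', 'any', 'make'] (min_width=18, slack=2)
Line 6: ['yellow', 'a', 'storm'] (min_width=14, slack=6)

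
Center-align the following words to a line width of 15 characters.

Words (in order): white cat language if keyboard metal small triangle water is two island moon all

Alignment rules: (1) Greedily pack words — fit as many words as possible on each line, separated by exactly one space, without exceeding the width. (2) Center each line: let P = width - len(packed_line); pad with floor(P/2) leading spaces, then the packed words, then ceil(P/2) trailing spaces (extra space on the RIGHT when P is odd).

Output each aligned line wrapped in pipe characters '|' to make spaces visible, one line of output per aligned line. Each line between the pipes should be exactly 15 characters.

Line 1: ['white', 'cat'] (min_width=9, slack=6)
Line 2: ['language', 'if'] (min_width=11, slack=4)
Line 3: ['keyboard', 'metal'] (min_width=14, slack=1)
Line 4: ['small', 'triangle'] (min_width=14, slack=1)
Line 5: ['water', 'is', 'two'] (min_width=12, slack=3)
Line 6: ['island', 'moon', 'all'] (min_width=15, slack=0)

Answer: |   white cat   |
|  language if  |
|keyboard metal |
|small triangle |
| water is two  |
|island moon all|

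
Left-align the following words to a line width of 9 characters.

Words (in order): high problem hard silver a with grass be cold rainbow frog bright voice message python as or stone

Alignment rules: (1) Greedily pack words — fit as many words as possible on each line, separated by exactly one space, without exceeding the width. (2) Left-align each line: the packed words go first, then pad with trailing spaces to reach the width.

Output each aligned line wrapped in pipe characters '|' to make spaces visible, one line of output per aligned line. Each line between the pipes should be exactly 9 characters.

Line 1: ['high'] (min_width=4, slack=5)
Line 2: ['problem'] (min_width=7, slack=2)
Line 3: ['hard'] (min_width=4, slack=5)
Line 4: ['silver', 'a'] (min_width=8, slack=1)
Line 5: ['with'] (min_width=4, slack=5)
Line 6: ['grass', 'be'] (min_width=8, slack=1)
Line 7: ['cold'] (min_width=4, slack=5)
Line 8: ['rainbow'] (min_width=7, slack=2)
Line 9: ['frog'] (min_width=4, slack=5)
Line 10: ['bright'] (min_width=6, slack=3)
Line 11: ['voice'] (min_width=5, slack=4)
Line 12: ['message'] (min_width=7, slack=2)
Line 13: ['python', 'as'] (min_width=9, slack=0)
Line 14: ['or', 'stone'] (min_width=8, slack=1)

Answer: |high     |
|problem  |
|hard     |
|silver a |
|with     |
|grass be |
|cold     |
|rainbow  |
|frog     |
|bright   |
|voice    |
|message  |
|python as|
|or stone |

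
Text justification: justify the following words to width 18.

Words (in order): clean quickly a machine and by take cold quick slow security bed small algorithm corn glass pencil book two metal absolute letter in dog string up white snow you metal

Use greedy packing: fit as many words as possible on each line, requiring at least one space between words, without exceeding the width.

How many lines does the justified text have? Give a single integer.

Answer: 11

Derivation:
Line 1: ['clean', 'quickly', 'a'] (min_width=15, slack=3)
Line 2: ['machine', 'and', 'by'] (min_width=14, slack=4)
Line 3: ['take', 'cold', 'quick'] (min_width=15, slack=3)
Line 4: ['slow', 'security', 'bed'] (min_width=17, slack=1)
Line 5: ['small', 'algorithm'] (min_width=15, slack=3)
Line 6: ['corn', 'glass', 'pencil'] (min_width=17, slack=1)
Line 7: ['book', 'two', 'metal'] (min_width=14, slack=4)
Line 8: ['absolute', 'letter', 'in'] (min_width=18, slack=0)
Line 9: ['dog', 'string', 'up'] (min_width=13, slack=5)
Line 10: ['white', 'snow', 'you'] (min_width=14, slack=4)
Line 11: ['metal'] (min_width=5, slack=13)
Total lines: 11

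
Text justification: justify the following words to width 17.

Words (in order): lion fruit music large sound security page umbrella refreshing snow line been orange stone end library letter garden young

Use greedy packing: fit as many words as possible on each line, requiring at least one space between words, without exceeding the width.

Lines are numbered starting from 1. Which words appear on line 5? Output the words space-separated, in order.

Line 1: ['lion', 'fruit', 'music'] (min_width=16, slack=1)
Line 2: ['large', 'sound'] (min_width=11, slack=6)
Line 3: ['security', 'page'] (min_width=13, slack=4)
Line 4: ['umbrella'] (min_width=8, slack=9)
Line 5: ['refreshing', 'snow'] (min_width=15, slack=2)
Line 6: ['line', 'been', 'orange'] (min_width=16, slack=1)
Line 7: ['stone', 'end', 'library'] (min_width=17, slack=0)
Line 8: ['letter', 'garden'] (min_width=13, slack=4)
Line 9: ['young'] (min_width=5, slack=12)

Answer: refreshing snow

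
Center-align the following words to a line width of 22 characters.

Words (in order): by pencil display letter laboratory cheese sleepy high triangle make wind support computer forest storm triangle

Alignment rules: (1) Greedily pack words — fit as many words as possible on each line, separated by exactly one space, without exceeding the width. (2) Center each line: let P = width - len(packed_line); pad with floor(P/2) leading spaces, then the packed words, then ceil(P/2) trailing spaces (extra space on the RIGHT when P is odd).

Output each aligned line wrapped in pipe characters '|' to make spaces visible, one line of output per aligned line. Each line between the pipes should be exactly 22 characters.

Answer: |  by pencil display   |
|  letter laboratory   |
|  cheese sleepy high  |
|  triangle make wind  |
|   support computer   |
|forest storm triangle |

Derivation:
Line 1: ['by', 'pencil', 'display'] (min_width=17, slack=5)
Line 2: ['letter', 'laboratory'] (min_width=17, slack=5)
Line 3: ['cheese', 'sleepy', 'high'] (min_width=18, slack=4)
Line 4: ['triangle', 'make', 'wind'] (min_width=18, slack=4)
Line 5: ['support', 'computer'] (min_width=16, slack=6)
Line 6: ['forest', 'storm', 'triangle'] (min_width=21, slack=1)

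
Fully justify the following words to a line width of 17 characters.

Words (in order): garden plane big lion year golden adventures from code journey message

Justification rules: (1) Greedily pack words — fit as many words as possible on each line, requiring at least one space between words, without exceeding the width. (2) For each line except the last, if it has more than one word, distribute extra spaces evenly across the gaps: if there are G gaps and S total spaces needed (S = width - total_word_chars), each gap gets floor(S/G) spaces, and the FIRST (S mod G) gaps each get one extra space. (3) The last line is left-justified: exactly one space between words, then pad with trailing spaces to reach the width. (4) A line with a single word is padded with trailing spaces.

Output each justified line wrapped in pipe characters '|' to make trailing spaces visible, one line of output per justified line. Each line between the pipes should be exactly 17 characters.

Answer: |garden  plane big|
|lion  year golden|
|adventures   from|
|code      journey|
|message          |

Derivation:
Line 1: ['garden', 'plane', 'big'] (min_width=16, slack=1)
Line 2: ['lion', 'year', 'golden'] (min_width=16, slack=1)
Line 3: ['adventures', 'from'] (min_width=15, slack=2)
Line 4: ['code', 'journey'] (min_width=12, slack=5)
Line 5: ['message'] (min_width=7, slack=10)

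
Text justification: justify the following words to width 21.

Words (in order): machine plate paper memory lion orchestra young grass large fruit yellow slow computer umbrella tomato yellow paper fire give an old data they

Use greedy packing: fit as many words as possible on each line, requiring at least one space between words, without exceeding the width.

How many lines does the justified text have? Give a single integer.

Answer: 8

Derivation:
Line 1: ['machine', 'plate', 'paper'] (min_width=19, slack=2)
Line 2: ['memory', 'lion', 'orchestra'] (min_width=21, slack=0)
Line 3: ['young', 'grass', 'large'] (min_width=17, slack=4)
Line 4: ['fruit', 'yellow', 'slow'] (min_width=17, slack=4)
Line 5: ['computer', 'umbrella'] (min_width=17, slack=4)
Line 6: ['tomato', 'yellow', 'paper'] (min_width=19, slack=2)
Line 7: ['fire', 'give', 'an', 'old', 'data'] (min_width=21, slack=0)
Line 8: ['they'] (min_width=4, slack=17)
Total lines: 8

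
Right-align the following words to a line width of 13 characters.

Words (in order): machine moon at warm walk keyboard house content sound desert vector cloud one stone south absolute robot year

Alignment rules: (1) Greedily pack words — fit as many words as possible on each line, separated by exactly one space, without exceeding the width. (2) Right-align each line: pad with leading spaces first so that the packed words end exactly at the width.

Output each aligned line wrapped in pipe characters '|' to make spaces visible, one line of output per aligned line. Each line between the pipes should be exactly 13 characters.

Answer: | machine moon|
| at warm walk|
|     keyboard|
|house content|
| sound desert|
| vector cloud|
|    one stone|
|        south|
|     absolute|
|   robot year|

Derivation:
Line 1: ['machine', 'moon'] (min_width=12, slack=1)
Line 2: ['at', 'warm', 'walk'] (min_width=12, slack=1)
Line 3: ['keyboard'] (min_width=8, slack=5)
Line 4: ['house', 'content'] (min_width=13, slack=0)
Line 5: ['sound', 'desert'] (min_width=12, slack=1)
Line 6: ['vector', 'cloud'] (min_width=12, slack=1)
Line 7: ['one', 'stone'] (min_width=9, slack=4)
Line 8: ['south'] (min_width=5, slack=8)
Line 9: ['absolute'] (min_width=8, slack=5)
Line 10: ['robot', 'year'] (min_width=10, slack=3)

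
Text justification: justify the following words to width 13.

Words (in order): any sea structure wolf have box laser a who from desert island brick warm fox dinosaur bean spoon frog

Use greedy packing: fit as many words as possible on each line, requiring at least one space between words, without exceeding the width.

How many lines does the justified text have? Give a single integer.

Line 1: ['any', 'sea'] (min_width=7, slack=6)
Line 2: ['structure'] (min_width=9, slack=4)
Line 3: ['wolf', 'have', 'box'] (min_width=13, slack=0)
Line 4: ['laser', 'a', 'who'] (min_width=11, slack=2)
Line 5: ['from', 'desert'] (min_width=11, slack=2)
Line 6: ['island', 'brick'] (min_width=12, slack=1)
Line 7: ['warm', 'fox'] (min_width=8, slack=5)
Line 8: ['dinosaur', 'bean'] (min_width=13, slack=0)
Line 9: ['spoon', 'frog'] (min_width=10, slack=3)
Total lines: 9

Answer: 9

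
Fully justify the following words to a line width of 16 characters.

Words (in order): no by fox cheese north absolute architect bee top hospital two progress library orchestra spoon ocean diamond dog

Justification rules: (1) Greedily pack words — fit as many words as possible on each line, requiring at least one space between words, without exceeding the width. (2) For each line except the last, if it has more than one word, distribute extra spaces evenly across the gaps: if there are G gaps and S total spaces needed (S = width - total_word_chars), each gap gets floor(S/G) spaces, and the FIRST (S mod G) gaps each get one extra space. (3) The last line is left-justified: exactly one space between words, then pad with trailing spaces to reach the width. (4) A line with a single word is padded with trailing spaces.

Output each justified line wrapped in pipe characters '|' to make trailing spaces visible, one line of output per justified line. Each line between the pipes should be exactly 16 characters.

Answer: |no by fox cheese|
|north   absolute|
|architect    bee|
|top hospital two|
|progress library|
|orchestra  spoon|
|ocean    diamond|
|dog             |

Derivation:
Line 1: ['no', 'by', 'fox', 'cheese'] (min_width=16, slack=0)
Line 2: ['north', 'absolute'] (min_width=14, slack=2)
Line 3: ['architect', 'bee'] (min_width=13, slack=3)
Line 4: ['top', 'hospital', 'two'] (min_width=16, slack=0)
Line 5: ['progress', 'library'] (min_width=16, slack=0)
Line 6: ['orchestra', 'spoon'] (min_width=15, slack=1)
Line 7: ['ocean', 'diamond'] (min_width=13, slack=3)
Line 8: ['dog'] (min_width=3, slack=13)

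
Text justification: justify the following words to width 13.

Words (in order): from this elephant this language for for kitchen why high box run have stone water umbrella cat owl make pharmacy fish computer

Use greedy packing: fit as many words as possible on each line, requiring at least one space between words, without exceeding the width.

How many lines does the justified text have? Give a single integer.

Line 1: ['from', 'this'] (min_width=9, slack=4)
Line 2: ['elephant', 'this'] (min_width=13, slack=0)
Line 3: ['language', 'for'] (min_width=12, slack=1)
Line 4: ['for', 'kitchen'] (min_width=11, slack=2)
Line 5: ['why', 'high', 'box'] (min_width=12, slack=1)
Line 6: ['run', 'have'] (min_width=8, slack=5)
Line 7: ['stone', 'water'] (min_width=11, slack=2)
Line 8: ['umbrella', 'cat'] (min_width=12, slack=1)
Line 9: ['owl', 'make'] (min_width=8, slack=5)
Line 10: ['pharmacy', 'fish'] (min_width=13, slack=0)
Line 11: ['computer'] (min_width=8, slack=5)
Total lines: 11

Answer: 11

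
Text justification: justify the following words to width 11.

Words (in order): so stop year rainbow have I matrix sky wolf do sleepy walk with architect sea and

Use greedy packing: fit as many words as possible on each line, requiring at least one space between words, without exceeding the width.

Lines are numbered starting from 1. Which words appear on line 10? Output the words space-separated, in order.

Line 1: ['so', 'stop'] (min_width=7, slack=4)
Line 2: ['year'] (min_width=4, slack=7)
Line 3: ['rainbow'] (min_width=7, slack=4)
Line 4: ['have', 'I'] (min_width=6, slack=5)
Line 5: ['matrix', 'sky'] (min_width=10, slack=1)
Line 6: ['wolf', 'do'] (min_width=7, slack=4)
Line 7: ['sleepy', 'walk'] (min_width=11, slack=0)
Line 8: ['with'] (min_width=4, slack=7)
Line 9: ['architect'] (min_width=9, slack=2)
Line 10: ['sea', 'and'] (min_width=7, slack=4)

Answer: sea and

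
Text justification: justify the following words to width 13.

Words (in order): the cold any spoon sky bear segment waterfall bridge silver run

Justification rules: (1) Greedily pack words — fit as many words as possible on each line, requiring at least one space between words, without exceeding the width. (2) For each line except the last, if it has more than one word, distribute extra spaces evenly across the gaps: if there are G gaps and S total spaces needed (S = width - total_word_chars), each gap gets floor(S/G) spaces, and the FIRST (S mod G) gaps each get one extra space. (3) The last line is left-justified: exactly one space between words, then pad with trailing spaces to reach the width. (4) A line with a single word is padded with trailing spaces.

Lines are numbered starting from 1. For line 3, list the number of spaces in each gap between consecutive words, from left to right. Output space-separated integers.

Answer: 2

Derivation:
Line 1: ['the', 'cold', 'any'] (min_width=12, slack=1)
Line 2: ['spoon', 'sky'] (min_width=9, slack=4)
Line 3: ['bear', 'segment'] (min_width=12, slack=1)
Line 4: ['waterfall'] (min_width=9, slack=4)
Line 5: ['bridge', 'silver'] (min_width=13, slack=0)
Line 6: ['run'] (min_width=3, slack=10)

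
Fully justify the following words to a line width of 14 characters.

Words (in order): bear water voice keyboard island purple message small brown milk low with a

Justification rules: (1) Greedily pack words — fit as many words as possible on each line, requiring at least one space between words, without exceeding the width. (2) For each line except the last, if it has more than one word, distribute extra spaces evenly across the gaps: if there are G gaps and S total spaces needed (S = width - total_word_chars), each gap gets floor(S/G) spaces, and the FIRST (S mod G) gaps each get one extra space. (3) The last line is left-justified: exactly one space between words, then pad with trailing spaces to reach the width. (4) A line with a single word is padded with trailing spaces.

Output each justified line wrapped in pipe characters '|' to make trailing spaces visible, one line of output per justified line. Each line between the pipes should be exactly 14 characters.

Answer: |bear     water|
|voice keyboard|
|island  purple|
|message  small|
|brown milk low|
|with a        |

Derivation:
Line 1: ['bear', 'water'] (min_width=10, slack=4)
Line 2: ['voice', 'keyboard'] (min_width=14, slack=0)
Line 3: ['island', 'purple'] (min_width=13, slack=1)
Line 4: ['message', 'small'] (min_width=13, slack=1)
Line 5: ['brown', 'milk', 'low'] (min_width=14, slack=0)
Line 6: ['with', 'a'] (min_width=6, slack=8)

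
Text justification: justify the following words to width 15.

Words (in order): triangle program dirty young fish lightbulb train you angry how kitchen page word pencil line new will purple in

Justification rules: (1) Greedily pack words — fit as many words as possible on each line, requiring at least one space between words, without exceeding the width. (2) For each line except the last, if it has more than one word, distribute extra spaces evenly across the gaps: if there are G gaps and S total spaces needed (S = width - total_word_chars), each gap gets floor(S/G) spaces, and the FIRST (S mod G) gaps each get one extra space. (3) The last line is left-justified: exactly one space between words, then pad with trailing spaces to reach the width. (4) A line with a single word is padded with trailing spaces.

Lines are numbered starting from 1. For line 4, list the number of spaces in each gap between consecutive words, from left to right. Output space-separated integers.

Answer: 1

Derivation:
Line 1: ['triangle'] (min_width=8, slack=7)
Line 2: ['program', 'dirty'] (min_width=13, slack=2)
Line 3: ['young', 'fish'] (min_width=10, slack=5)
Line 4: ['lightbulb', 'train'] (min_width=15, slack=0)
Line 5: ['you', 'angry', 'how'] (min_width=13, slack=2)
Line 6: ['kitchen', 'page'] (min_width=12, slack=3)
Line 7: ['word', 'pencil'] (min_width=11, slack=4)
Line 8: ['line', 'new', 'will'] (min_width=13, slack=2)
Line 9: ['purple', 'in'] (min_width=9, slack=6)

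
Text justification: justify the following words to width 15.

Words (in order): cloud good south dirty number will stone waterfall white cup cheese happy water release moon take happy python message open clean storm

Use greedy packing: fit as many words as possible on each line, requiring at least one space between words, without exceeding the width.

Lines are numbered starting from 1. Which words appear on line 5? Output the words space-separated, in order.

Answer: white cup

Derivation:
Line 1: ['cloud', 'good'] (min_width=10, slack=5)
Line 2: ['south', 'dirty'] (min_width=11, slack=4)
Line 3: ['number', 'will'] (min_width=11, slack=4)
Line 4: ['stone', 'waterfall'] (min_width=15, slack=0)
Line 5: ['white', 'cup'] (min_width=9, slack=6)
Line 6: ['cheese', 'happy'] (min_width=12, slack=3)
Line 7: ['water', 'release'] (min_width=13, slack=2)
Line 8: ['moon', 'take', 'happy'] (min_width=15, slack=0)
Line 9: ['python', 'message'] (min_width=14, slack=1)
Line 10: ['open', 'clean'] (min_width=10, slack=5)
Line 11: ['storm'] (min_width=5, slack=10)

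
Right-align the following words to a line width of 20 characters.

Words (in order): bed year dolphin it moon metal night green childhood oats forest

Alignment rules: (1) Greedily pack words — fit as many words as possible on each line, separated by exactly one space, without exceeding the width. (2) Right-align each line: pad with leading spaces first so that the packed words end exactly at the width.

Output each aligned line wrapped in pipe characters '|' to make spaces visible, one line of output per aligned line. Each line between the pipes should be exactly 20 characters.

Line 1: ['bed', 'year', 'dolphin', 'it'] (min_width=19, slack=1)
Line 2: ['moon', 'metal', 'night'] (min_width=16, slack=4)
Line 3: ['green', 'childhood', 'oats'] (min_width=20, slack=0)
Line 4: ['forest'] (min_width=6, slack=14)

Answer: | bed year dolphin it|
|    moon metal night|
|green childhood oats|
|              forest|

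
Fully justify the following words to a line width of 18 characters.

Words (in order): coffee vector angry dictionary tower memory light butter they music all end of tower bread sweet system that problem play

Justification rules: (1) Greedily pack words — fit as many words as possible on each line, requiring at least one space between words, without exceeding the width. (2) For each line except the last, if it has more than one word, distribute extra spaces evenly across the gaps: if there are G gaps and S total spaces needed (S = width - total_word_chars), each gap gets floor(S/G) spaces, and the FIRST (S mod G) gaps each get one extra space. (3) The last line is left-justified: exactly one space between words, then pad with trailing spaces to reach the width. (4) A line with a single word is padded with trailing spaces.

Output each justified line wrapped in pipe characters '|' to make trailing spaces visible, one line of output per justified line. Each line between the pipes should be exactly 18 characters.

Line 1: ['coffee', 'vector'] (min_width=13, slack=5)
Line 2: ['angry', 'dictionary'] (min_width=16, slack=2)
Line 3: ['tower', 'memory', 'light'] (min_width=18, slack=0)
Line 4: ['butter', 'they', 'music'] (min_width=17, slack=1)
Line 5: ['all', 'end', 'of', 'tower'] (min_width=16, slack=2)
Line 6: ['bread', 'sweet', 'system'] (min_width=18, slack=0)
Line 7: ['that', 'problem', 'play'] (min_width=17, slack=1)

Answer: |coffee      vector|
|angry   dictionary|
|tower memory light|
|butter  they music|
|all  end  of tower|
|bread sweet system|
|that problem play |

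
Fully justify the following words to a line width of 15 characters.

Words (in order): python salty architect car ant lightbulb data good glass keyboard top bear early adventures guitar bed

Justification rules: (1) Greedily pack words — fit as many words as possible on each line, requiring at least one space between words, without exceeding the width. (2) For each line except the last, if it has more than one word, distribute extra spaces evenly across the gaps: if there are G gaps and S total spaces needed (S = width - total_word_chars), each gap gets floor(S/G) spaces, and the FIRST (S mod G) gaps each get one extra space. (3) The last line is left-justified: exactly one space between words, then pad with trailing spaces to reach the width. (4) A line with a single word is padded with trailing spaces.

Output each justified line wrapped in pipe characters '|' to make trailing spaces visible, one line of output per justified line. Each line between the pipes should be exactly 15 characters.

Line 1: ['python', 'salty'] (min_width=12, slack=3)
Line 2: ['architect', 'car'] (min_width=13, slack=2)
Line 3: ['ant', 'lightbulb'] (min_width=13, slack=2)
Line 4: ['data', 'good', 'glass'] (min_width=15, slack=0)
Line 5: ['keyboard', 'top'] (min_width=12, slack=3)
Line 6: ['bear', 'early'] (min_width=10, slack=5)
Line 7: ['adventures'] (min_width=10, slack=5)
Line 8: ['guitar', 'bed'] (min_width=10, slack=5)

Answer: |python    salty|
|architect   car|
|ant   lightbulb|
|data good glass|
|keyboard    top|
|bear      early|
|adventures     |
|guitar bed     |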